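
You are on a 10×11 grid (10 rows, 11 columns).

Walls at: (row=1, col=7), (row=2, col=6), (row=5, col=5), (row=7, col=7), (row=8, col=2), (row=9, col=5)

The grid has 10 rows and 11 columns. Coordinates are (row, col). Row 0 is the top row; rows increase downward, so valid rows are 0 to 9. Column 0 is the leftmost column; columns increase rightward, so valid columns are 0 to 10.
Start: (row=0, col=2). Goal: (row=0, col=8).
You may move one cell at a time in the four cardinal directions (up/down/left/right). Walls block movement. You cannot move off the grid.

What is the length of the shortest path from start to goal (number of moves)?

BFS from (row=0, col=2) until reaching (row=0, col=8):
  Distance 0: (row=0, col=2)
  Distance 1: (row=0, col=1), (row=0, col=3), (row=1, col=2)
  Distance 2: (row=0, col=0), (row=0, col=4), (row=1, col=1), (row=1, col=3), (row=2, col=2)
  Distance 3: (row=0, col=5), (row=1, col=0), (row=1, col=4), (row=2, col=1), (row=2, col=3), (row=3, col=2)
  Distance 4: (row=0, col=6), (row=1, col=5), (row=2, col=0), (row=2, col=4), (row=3, col=1), (row=3, col=3), (row=4, col=2)
  Distance 5: (row=0, col=7), (row=1, col=6), (row=2, col=5), (row=3, col=0), (row=3, col=4), (row=4, col=1), (row=4, col=3), (row=5, col=2)
  Distance 6: (row=0, col=8), (row=3, col=5), (row=4, col=0), (row=4, col=4), (row=5, col=1), (row=5, col=3), (row=6, col=2)  <- goal reached here
One shortest path (6 moves): (row=0, col=2) -> (row=0, col=3) -> (row=0, col=4) -> (row=0, col=5) -> (row=0, col=6) -> (row=0, col=7) -> (row=0, col=8)

Answer: Shortest path length: 6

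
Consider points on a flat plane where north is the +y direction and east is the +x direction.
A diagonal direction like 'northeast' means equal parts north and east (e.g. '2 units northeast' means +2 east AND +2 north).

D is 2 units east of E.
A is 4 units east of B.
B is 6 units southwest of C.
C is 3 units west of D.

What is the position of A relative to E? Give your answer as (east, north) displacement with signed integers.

Place E at the origin (east=0, north=0).
  D is 2 units east of E: delta (east=+2, north=+0); D at (east=2, north=0).
  C is 3 units west of D: delta (east=-3, north=+0); C at (east=-1, north=0).
  B is 6 units southwest of C: delta (east=-6, north=-6); B at (east=-7, north=-6).
  A is 4 units east of B: delta (east=+4, north=+0); A at (east=-3, north=-6).
Therefore A relative to E: (east=-3, north=-6).

Answer: A is at (east=-3, north=-6) relative to E.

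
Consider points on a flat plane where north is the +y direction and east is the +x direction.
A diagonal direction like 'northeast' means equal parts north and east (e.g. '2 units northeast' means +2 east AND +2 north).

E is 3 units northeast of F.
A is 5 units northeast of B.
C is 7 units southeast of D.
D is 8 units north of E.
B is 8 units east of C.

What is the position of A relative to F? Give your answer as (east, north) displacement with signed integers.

Answer: A is at (east=23, north=9) relative to F.

Derivation:
Place F at the origin (east=0, north=0).
  E is 3 units northeast of F: delta (east=+3, north=+3); E at (east=3, north=3).
  D is 8 units north of E: delta (east=+0, north=+8); D at (east=3, north=11).
  C is 7 units southeast of D: delta (east=+7, north=-7); C at (east=10, north=4).
  B is 8 units east of C: delta (east=+8, north=+0); B at (east=18, north=4).
  A is 5 units northeast of B: delta (east=+5, north=+5); A at (east=23, north=9).
Therefore A relative to F: (east=23, north=9).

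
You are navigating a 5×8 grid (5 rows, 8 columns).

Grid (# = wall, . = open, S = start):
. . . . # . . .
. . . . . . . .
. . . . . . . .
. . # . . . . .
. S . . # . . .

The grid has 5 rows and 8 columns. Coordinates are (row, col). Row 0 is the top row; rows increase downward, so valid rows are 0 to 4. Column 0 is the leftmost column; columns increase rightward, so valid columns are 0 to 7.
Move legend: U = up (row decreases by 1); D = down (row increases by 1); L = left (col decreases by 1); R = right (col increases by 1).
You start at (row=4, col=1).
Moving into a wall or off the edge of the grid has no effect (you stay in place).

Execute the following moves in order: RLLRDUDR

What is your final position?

Answer: Final position: (row=4, col=2)

Derivation:
Start: (row=4, col=1)
  R (right): (row=4, col=1) -> (row=4, col=2)
  L (left): (row=4, col=2) -> (row=4, col=1)
  L (left): (row=4, col=1) -> (row=4, col=0)
  R (right): (row=4, col=0) -> (row=4, col=1)
  D (down): blocked, stay at (row=4, col=1)
  U (up): (row=4, col=1) -> (row=3, col=1)
  D (down): (row=3, col=1) -> (row=4, col=1)
  R (right): (row=4, col=1) -> (row=4, col=2)
Final: (row=4, col=2)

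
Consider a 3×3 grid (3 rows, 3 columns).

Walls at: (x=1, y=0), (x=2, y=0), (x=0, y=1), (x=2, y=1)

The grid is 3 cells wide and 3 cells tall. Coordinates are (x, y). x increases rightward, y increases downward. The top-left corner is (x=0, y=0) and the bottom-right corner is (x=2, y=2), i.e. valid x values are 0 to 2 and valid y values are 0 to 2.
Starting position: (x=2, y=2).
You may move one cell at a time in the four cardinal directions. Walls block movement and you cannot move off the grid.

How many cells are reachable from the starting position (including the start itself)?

Answer: Reachable cells: 4

Derivation:
BFS flood-fill from (x=2, y=2):
  Distance 0: (x=2, y=2)
  Distance 1: (x=1, y=2)
  Distance 2: (x=1, y=1), (x=0, y=2)
Total reachable: 4 (grid has 5 open cells total)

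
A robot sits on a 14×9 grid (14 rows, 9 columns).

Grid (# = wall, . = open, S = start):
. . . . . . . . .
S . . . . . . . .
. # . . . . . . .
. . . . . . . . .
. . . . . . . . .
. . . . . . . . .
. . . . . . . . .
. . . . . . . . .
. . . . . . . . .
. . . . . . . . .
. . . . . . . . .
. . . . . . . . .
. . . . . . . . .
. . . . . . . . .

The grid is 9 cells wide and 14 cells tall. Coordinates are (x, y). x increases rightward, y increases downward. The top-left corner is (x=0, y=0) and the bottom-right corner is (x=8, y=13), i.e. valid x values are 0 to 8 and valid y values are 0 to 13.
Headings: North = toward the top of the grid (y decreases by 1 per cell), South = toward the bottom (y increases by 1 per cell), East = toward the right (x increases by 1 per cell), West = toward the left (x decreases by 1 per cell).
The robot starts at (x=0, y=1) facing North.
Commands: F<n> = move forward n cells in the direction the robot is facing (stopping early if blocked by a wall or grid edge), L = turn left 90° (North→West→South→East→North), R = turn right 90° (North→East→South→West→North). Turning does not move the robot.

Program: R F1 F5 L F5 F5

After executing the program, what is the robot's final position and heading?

Answer: Final position: (x=6, y=0), facing North

Derivation:
Start: (x=0, y=1), facing North
  R: turn right, now facing East
  F1: move forward 1, now at (x=1, y=1)
  F5: move forward 5, now at (x=6, y=1)
  L: turn left, now facing North
  F5: move forward 1/5 (blocked), now at (x=6, y=0)
  F5: move forward 0/5 (blocked), now at (x=6, y=0)
Final: (x=6, y=0), facing North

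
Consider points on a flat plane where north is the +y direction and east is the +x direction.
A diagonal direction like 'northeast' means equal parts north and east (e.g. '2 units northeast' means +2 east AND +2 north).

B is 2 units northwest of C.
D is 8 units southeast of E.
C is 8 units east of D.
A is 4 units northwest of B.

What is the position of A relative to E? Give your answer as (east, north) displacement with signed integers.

Place E at the origin (east=0, north=0).
  D is 8 units southeast of E: delta (east=+8, north=-8); D at (east=8, north=-8).
  C is 8 units east of D: delta (east=+8, north=+0); C at (east=16, north=-8).
  B is 2 units northwest of C: delta (east=-2, north=+2); B at (east=14, north=-6).
  A is 4 units northwest of B: delta (east=-4, north=+4); A at (east=10, north=-2).
Therefore A relative to E: (east=10, north=-2).

Answer: A is at (east=10, north=-2) relative to E.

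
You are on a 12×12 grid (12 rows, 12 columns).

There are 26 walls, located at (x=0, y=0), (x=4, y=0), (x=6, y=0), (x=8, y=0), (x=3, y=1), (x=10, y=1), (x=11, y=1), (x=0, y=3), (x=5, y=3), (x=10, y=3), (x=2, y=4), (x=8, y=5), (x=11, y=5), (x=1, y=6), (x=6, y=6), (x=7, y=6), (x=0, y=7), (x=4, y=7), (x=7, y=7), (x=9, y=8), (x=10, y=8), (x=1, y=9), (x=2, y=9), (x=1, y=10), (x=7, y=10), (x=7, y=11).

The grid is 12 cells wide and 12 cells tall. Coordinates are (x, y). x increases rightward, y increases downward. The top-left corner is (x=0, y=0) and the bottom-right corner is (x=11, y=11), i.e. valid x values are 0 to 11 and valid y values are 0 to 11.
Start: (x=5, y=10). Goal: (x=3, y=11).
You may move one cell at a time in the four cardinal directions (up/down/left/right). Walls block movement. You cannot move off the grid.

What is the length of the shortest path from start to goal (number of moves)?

Answer: Shortest path length: 3

Derivation:
BFS from (x=5, y=10) until reaching (x=3, y=11):
  Distance 0: (x=5, y=10)
  Distance 1: (x=5, y=9), (x=4, y=10), (x=6, y=10), (x=5, y=11)
  Distance 2: (x=5, y=8), (x=4, y=9), (x=6, y=9), (x=3, y=10), (x=4, y=11), (x=6, y=11)
  Distance 3: (x=5, y=7), (x=4, y=8), (x=6, y=8), (x=3, y=9), (x=7, y=9), (x=2, y=10), (x=3, y=11)  <- goal reached here
One shortest path (3 moves): (x=5, y=10) -> (x=4, y=10) -> (x=3, y=10) -> (x=3, y=11)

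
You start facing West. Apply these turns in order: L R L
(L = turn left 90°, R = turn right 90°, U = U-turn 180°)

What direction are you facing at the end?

Answer: Final heading: South

Derivation:
Start: West
  L (left (90° counter-clockwise)) -> South
  R (right (90° clockwise)) -> West
  L (left (90° counter-clockwise)) -> South
Final: South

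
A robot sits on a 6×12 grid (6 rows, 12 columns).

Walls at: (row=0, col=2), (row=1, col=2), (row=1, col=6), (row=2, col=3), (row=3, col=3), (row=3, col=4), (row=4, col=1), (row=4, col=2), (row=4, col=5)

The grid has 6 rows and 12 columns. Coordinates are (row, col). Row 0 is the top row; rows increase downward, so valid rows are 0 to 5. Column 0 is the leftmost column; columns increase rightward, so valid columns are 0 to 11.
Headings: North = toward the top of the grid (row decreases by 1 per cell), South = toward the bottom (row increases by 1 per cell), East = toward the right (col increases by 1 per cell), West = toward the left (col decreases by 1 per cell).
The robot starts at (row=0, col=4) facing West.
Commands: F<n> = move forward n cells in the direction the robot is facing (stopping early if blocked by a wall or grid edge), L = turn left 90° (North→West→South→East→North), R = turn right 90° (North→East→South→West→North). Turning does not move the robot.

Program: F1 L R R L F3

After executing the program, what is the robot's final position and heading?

Answer: Final position: (row=0, col=3), facing West

Derivation:
Start: (row=0, col=4), facing West
  F1: move forward 1, now at (row=0, col=3)
  L: turn left, now facing South
  R: turn right, now facing West
  R: turn right, now facing North
  L: turn left, now facing West
  F3: move forward 0/3 (blocked), now at (row=0, col=3)
Final: (row=0, col=3), facing West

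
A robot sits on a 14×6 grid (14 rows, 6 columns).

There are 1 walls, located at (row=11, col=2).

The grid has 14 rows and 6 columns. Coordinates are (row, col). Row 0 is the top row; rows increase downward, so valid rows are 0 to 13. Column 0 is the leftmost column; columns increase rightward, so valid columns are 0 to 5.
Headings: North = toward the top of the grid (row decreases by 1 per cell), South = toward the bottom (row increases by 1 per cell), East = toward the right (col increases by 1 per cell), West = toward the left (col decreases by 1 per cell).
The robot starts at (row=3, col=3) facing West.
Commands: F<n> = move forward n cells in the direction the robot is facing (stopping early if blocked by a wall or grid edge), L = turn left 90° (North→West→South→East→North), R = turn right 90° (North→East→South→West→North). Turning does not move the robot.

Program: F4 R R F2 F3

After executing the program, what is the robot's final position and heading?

Answer: Final position: (row=3, col=5), facing East

Derivation:
Start: (row=3, col=3), facing West
  F4: move forward 3/4 (blocked), now at (row=3, col=0)
  R: turn right, now facing North
  R: turn right, now facing East
  F2: move forward 2, now at (row=3, col=2)
  F3: move forward 3, now at (row=3, col=5)
Final: (row=3, col=5), facing East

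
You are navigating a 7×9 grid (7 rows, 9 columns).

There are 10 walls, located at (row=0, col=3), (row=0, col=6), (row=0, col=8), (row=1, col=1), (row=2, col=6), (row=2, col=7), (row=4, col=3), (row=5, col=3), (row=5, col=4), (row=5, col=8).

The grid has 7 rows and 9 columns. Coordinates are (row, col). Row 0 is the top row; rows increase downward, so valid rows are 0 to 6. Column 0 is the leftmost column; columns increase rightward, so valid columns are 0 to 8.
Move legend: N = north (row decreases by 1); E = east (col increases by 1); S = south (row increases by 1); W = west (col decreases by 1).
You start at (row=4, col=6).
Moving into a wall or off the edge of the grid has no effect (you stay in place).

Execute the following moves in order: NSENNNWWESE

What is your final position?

Start: (row=4, col=6)
  N (north): (row=4, col=6) -> (row=3, col=6)
  S (south): (row=3, col=6) -> (row=4, col=6)
  E (east): (row=4, col=6) -> (row=4, col=7)
  N (north): (row=4, col=7) -> (row=3, col=7)
  N (north): blocked, stay at (row=3, col=7)
  N (north): blocked, stay at (row=3, col=7)
  W (west): (row=3, col=7) -> (row=3, col=6)
  W (west): (row=3, col=6) -> (row=3, col=5)
  E (east): (row=3, col=5) -> (row=3, col=6)
  S (south): (row=3, col=6) -> (row=4, col=6)
  E (east): (row=4, col=6) -> (row=4, col=7)
Final: (row=4, col=7)

Answer: Final position: (row=4, col=7)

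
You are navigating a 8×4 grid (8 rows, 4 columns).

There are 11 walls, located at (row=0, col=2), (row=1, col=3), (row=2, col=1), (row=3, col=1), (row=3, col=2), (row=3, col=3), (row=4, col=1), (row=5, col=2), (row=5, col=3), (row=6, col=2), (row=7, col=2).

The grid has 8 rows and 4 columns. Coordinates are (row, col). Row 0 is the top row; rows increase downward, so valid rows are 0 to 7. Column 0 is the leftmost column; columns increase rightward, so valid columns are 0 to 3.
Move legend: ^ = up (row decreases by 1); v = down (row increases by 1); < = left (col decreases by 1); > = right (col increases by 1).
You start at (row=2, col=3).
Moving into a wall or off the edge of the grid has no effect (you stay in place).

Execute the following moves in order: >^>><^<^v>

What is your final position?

Start: (row=2, col=3)
  > (right): blocked, stay at (row=2, col=3)
  ^ (up): blocked, stay at (row=2, col=3)
  > (right): blocked, stay at (row=2, col=3)
  > (right): blocked, stay at (row=2, col=3)
  < (left): (row=2, col=3) -> (row=2, col=2)
  ^ (up): (row=2, col=2) -> (row=1, col=2)
  < (left): (row=1, col=2) -> (row=1, col=1)
  ^ (up): (row=1, col=1) -> (row=0, col=1)
  v (down): (row=0, col=1) -> (row=1, col=1)
  > (right): (row=1, col=1) -> (row=1, col=2)
Final: (row=1, col=2)

Answer: Final position: (row=1, col=2)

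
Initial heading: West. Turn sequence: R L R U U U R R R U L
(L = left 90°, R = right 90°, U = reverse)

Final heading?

Start: West
  R (right (90° clockwise)) -> North
  L (left (90° counter-clockwise)) -> West
  R (right (90° clockwise)) -> North
  U (U-turn (180°)) -> South
  U (U-turn (180°)) -> North
  U (U-turn (180°)) -> South
  R (right (90° clockwise)) -> West
  R (right (90° clockwise)) -> North
  R (right (90° clockwise)) -> East
  U (U-turn (180°)) -> West
  L (left (90° counter-clockwise)) -> South
Final: South

Answer: Final heading: South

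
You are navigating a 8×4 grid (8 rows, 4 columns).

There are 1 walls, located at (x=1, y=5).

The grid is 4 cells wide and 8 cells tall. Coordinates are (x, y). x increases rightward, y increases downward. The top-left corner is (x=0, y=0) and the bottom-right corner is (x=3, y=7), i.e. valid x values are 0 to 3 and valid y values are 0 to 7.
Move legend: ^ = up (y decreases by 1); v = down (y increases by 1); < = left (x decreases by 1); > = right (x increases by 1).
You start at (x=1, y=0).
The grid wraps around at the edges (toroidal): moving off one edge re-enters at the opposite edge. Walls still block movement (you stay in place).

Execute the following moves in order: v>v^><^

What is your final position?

Answer: Final position: (x=2, y=0)

Derivation:
Start: (x=1, y=0)
  v (down): (x=1, y=0) -> (x=1, y=1)
  > (right): (x=1, y=1) -> (x=2, y=1)
  v (down): (x=2, y=1) -> (x=2, y=2)
  ^ (up): (x=2, y=2) -> (x=2, y=1)
  > (right): (x=2, y=1) -> (x=3, y=1)
  < (left): (x=3, y=1) -> (x=2, y=1)
  ^ (up): (x=2, y=1) -> (x=2, y=0)
Final: (x=2, y=0)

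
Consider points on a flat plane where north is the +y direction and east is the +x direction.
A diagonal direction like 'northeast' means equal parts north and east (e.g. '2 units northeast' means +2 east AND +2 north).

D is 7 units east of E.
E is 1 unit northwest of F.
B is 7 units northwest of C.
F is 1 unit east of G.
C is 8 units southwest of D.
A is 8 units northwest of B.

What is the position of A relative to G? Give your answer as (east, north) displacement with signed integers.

Answer: A is at (east=-16, north=8) relative to G.

Derivation:
Place G at the origin (east=0, north=0).
  F is 1 unit east of G: delta (east=+1, north=+0); F at (east=1, north=0).
  E is 1 unit northwest of F: delta (east=-1, north=+1); E at (east=0, north=1).
  D is 7 units east of E: delta (east=+7, north=+0); D at (east=7, north=1).
  C is 8 units southwest of D: delta (east=-8, north=-8); C at (east=-1, north=-7).
  B is 7 units northwest of C: delta (east=-7, north=+7); B at (east=-8, north=0).
  A is 8 units northwest of B: delta (east=-8, north=+8); A at (east=-16, north=8).
Therefore A relative to G: (east=-16, north=8).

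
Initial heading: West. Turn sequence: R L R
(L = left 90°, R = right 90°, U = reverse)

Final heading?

Answer: Final heading: North

Derivation:
Start: West
  R (right (90° clockwise)) -> North
  L (left (90° counter-clockwise)) -> West
  R (right (90° clockwise)) -> North
Final: North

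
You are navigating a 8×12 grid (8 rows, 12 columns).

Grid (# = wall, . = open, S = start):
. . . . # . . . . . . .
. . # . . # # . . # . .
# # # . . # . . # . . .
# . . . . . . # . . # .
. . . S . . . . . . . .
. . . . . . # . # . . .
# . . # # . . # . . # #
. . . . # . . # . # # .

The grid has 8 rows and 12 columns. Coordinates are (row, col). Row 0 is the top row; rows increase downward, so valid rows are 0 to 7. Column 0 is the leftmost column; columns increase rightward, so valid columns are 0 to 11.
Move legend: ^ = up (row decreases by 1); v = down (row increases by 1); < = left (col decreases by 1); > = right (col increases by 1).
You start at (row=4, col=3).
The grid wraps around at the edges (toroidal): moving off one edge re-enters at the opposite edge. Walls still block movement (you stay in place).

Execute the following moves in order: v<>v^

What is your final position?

Answer: Final position: (row=4, col=3)

Derivation:
Start: (row=4, col=3)
  v (down): (row=4, col=3) -> (row=5, col=3)
  < (left): (row=5, col=3) -> (row=5, col=2)
  > (right): (row=5, col=2) -> (row=5, col=3)
  v (down): blocked, stay at (row=5, col=3)
  ^ (up): (row=5, col=3) -> (row=4, col=3)
Final: (row=4, col=3)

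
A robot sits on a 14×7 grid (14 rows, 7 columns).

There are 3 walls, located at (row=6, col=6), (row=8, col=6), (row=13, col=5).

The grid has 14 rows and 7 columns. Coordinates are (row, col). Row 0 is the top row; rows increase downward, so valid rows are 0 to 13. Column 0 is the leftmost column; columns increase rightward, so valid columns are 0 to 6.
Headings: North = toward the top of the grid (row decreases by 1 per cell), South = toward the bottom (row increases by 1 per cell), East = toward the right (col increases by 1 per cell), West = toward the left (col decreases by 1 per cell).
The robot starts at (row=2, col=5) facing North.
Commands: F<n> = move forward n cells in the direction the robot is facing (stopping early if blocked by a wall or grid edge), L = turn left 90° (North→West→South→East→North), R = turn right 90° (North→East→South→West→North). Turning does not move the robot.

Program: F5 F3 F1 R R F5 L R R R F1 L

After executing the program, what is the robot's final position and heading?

Answer: Final position: (row=4, col=5), facing West

Derivation:
Start: (row=2, col=5), facing North
  F5: move forward 2/5 (blocked), now at (row=0, col=5)
  F3: move forward 0/3 (blocked), now at (row=0, col=5)
  F1: move forward 0/1 (blocked), now at (row=0, col=5)
  R: turn right, now facing East
  R: turn right, now facing South
  F5: move forward 5, now at (row=5, col=5)
  L: turn left, now facing East
  R: turn right, now facing South
  R: turn right, now facing West
  R: turn right, now facing North
  F1: move forward 1, now at (row=4, col=5)
  L: turn left, now facing West
Final: (row=4, col=5), facing West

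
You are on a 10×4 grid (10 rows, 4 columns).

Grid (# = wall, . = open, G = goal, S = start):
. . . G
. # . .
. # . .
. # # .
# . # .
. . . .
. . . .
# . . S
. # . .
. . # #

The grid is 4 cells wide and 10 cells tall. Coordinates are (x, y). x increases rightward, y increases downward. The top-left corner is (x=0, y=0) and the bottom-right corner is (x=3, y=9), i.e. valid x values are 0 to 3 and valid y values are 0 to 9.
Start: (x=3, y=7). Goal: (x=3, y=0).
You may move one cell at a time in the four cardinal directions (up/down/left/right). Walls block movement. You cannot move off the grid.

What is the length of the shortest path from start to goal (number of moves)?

Answer: Shortest path length: 7

Derivation:
BFS from (x=3, y=7) until reaching (x=3, y=0):
  Distance 0: (x=3, y=7)
  Distance 1: (x=3, y=6), (x=2, y=7), (x=3, y=8)
  Distance 2: (x=3, y=5), (x=2, y=6), (x=1, y=7), (x=2, y=8)
  Distance 3: (x=3, y=4), (x=2, y=5), (x=1, y=6)
  Distance 4: (x=3, y=3), (x=1, y=5), (x=0, y=6)
  Distance 5: (x=3, y=2), (x=1, y=4), (x=0, y=5)
  Distance 6: (x=3, y=1), (x=2, y=2)
  Distance 7: (x=3, y=0), (x=2, y=1)  <- goal reached here
One shortest path (7 moves): (x=3, y=7) -> (x=3, y=6) -> (x=3, y=5) -> (x=3, y=4) -> (x=3, y=3) -> (x=3, y=2) -> (x=3, y=1) -> (x=3, y=0)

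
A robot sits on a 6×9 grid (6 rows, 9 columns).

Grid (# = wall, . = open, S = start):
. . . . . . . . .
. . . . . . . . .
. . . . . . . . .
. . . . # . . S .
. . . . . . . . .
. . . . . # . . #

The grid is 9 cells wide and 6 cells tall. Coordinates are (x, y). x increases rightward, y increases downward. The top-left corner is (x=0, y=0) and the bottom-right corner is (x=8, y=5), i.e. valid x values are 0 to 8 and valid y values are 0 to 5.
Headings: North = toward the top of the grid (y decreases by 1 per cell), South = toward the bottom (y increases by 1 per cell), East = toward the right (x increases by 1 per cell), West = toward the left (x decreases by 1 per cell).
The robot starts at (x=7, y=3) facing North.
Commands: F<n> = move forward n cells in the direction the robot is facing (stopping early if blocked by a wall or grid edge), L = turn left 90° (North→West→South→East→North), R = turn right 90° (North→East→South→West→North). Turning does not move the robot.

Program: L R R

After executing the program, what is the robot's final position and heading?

Answer: Final position: (x=7, y=3), facing East

Derivation:
Start: (x=7, y=3), facing North
  L: turn left, now facing West
  R: turn right, now facing North
  R: turn right, now facing East
Final: (x=7, y=3), facing East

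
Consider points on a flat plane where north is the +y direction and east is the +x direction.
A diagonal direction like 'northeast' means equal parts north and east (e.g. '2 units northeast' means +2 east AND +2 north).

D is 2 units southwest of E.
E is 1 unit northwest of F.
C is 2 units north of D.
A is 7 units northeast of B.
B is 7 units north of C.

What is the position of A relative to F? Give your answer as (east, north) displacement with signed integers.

Answer: A is at (east=4, north=15) relative to F.

Derivation:
Place F at the origin (east=0, north=0).
  E is 1 unit northwest of F: delta (east=-1, north=+1); E at (east=-1, north=1).
  D is 2 units southwest of E: delta (east=-2, north=-2); D at (east=-3, north=-1).
  C is 2 units north of D: delta (east=+0, north=+2); C at (east=-3, north=1).
  B is 7 units north of C: delta (east=+0, north=+7); B at (east=-3, north=8).
  A is 7 units northeast of B: delta (east=+7, north=+7); A at (east=4, north=15).
Therefore A relative to F: (east=4, north=15).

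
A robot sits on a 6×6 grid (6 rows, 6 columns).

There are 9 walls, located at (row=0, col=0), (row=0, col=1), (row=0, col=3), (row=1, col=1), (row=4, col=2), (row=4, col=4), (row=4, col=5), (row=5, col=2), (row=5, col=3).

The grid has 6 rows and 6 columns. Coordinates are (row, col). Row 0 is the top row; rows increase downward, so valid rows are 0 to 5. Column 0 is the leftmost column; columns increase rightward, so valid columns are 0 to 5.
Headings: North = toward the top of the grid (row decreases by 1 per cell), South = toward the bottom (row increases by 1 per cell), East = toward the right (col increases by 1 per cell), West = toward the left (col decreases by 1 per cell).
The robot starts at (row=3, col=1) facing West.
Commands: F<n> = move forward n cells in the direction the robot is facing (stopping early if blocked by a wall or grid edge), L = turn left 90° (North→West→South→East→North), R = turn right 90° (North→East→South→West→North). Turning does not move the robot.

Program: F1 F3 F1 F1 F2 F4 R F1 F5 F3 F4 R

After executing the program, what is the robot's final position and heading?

Start: (row=3, col=1), facing West
  F1: move forward 1, now at (row=3, col=0)
  F3: move forward 0/3 (blocked), now at (row=3, col=0)
  F1: move forward 0/1 (blocked), now at (row=3, col=0)
  F1: move forward 0/1 (blocked), now at (row=3, col=0)
  F2: move forward 0/2 (blocked), now at (row=3, col=0)
  F4: move forward 0/4 (blocked), now at (row=3, col=0)
  R: turn right, now facing North
  F1: move forward 1, now at (row=2, col=0)
  F5: move forward 1/5 (blocked), now at (row=1, col=0)
  F3: move forward 0/3 (blocked), now at (row=1, col=0)
  F4: move forward 0/4 (blocked), now at (row=1, col=0)
  R: turn right, now facing East
Final: (row=1, col=0), facing East

Answer: Final position: (row=1, col=0), facing East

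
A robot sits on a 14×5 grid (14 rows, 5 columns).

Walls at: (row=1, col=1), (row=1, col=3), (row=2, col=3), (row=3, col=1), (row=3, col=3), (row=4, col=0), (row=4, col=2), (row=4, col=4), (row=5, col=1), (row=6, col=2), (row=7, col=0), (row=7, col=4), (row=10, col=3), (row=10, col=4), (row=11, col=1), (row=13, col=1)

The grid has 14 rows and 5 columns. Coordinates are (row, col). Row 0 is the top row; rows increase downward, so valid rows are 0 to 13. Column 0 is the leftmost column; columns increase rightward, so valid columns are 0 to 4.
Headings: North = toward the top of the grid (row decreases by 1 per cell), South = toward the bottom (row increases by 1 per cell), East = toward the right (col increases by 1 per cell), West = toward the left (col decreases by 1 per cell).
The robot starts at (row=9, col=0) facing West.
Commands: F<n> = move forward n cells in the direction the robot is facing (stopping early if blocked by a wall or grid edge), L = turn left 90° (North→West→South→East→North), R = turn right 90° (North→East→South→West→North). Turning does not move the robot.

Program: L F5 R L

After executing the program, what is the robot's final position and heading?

Answer: Final position: (row=13, col=0), facing South

Derivation:
Start: (row=9, col=0), facing West
  L: turn left, now facing South
  F5: move forward 4/5 (blocked), now at (row=13, col=0)
  R: turn right, now facing West
  L: turn left, now facing South
Final: (row=13, col=0), facing South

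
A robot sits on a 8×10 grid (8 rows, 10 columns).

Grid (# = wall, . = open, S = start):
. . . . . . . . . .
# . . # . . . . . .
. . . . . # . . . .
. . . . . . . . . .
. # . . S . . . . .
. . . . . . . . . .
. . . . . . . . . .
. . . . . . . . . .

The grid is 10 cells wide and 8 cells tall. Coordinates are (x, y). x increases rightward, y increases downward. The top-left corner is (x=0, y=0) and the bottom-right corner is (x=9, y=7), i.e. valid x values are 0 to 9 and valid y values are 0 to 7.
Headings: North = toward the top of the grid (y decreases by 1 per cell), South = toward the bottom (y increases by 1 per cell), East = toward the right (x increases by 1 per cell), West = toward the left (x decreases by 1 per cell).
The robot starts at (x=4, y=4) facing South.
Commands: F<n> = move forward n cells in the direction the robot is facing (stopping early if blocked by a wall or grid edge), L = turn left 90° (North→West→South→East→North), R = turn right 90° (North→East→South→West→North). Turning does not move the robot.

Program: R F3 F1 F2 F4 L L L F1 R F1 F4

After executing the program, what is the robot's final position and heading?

Start: (x=4, y=4), facing South
  R: turn right, now facing West
  F3: move forward 2/3 (blocked), now at (x=2, y=4)
  F1: move forward 0/1 (blocked), now at (x=2, y=4)
  F2: move forward 0/2 (blocked), now at (x=2, y=4)
  F4: move forward 0/4 (blocked), now at (x=2, y=4)
  L: turn left, now facing South
  L: turn left, now facing East
  L: turn left, now facing North
  F1: move forward 1, now at (x=2, y=3)
  R: turn right, now facing East
  F1: move forward 1, now at (x=3, y=3)
  F4: move forward 4, now at (x=7, y=3)
Final: (x=7, y=3), facing East

Answer: Final position: (x=7, y=3), facing East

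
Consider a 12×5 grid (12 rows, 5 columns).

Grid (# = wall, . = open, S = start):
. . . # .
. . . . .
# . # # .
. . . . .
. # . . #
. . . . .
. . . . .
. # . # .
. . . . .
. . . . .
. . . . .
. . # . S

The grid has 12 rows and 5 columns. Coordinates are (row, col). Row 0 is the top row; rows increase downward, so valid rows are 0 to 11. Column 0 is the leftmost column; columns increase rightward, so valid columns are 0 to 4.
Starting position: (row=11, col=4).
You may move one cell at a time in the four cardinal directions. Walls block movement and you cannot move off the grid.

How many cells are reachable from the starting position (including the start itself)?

BFS flood-fill from (row=11, col=4):
  Distance 0: (row=11, col=4)
  Distance 1: (row=10, col=4), (row=11, col=3)
  Distance 2: (row=9, col=4), (row=10, col=3)
  Distance 3: (row=8, col=4), (row=9, col=3), (row=10, col=2)
  Distance 4: (row=7, col=4), (row=8, col=3), (row=9, col=2), (row=10, col=1)
  Distance 5: (row=6, col=4), (row=8, col=2), (row=9, col=1), (row=10, col=0), (row=11, col=1)
  Distance 6: (row=5, col=4), (row=6, col=3), (row=7, col=2), (row=8, col=1), (row=9, col=0), (row=11, col=0)
  Distance 7: (row=5, col=3), (row=6, col=2), (row=8, col=0)
  Distance 8: (row=4, col=3), (row=5, col=2), (row=6, col=1), (row=7, col=0)
  Distance 9: (row=3, col=3), (row=4, col=2), (row=5, col=1), (row=6, col=0)
  Distance 10: (row=3, col=2), (row=3, col=4), (row=5, col=0)
  Distance 11: (row=2, col=4), (row=3, col=1), (row=4, col=0)
  Distance 12: (row=1, col=4), (row=2, col=1), (row=3, col=0)
  Distance 13: (row=0, col=4), (row=1, col=1), (row=1, col=3)
  Distance 14: (row=0, col=1), (row=1, col=0), (row=1, col=2)
  Distance 15: (row=0, col=0), (row=0, col=2)
Total reachable: 51 (grid has 51 open cells total)

Answer: Reachable cells: 51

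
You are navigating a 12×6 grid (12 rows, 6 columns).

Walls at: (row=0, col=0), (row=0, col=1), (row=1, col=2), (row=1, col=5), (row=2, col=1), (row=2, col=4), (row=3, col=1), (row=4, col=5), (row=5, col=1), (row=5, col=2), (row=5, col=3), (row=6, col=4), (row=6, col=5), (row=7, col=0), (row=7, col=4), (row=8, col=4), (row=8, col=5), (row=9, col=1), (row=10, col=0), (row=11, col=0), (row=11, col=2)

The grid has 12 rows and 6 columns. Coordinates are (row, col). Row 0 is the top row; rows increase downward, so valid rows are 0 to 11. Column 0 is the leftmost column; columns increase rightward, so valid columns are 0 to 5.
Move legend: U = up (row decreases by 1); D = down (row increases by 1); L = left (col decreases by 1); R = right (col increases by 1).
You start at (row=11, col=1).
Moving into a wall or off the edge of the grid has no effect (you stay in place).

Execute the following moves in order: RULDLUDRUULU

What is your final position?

Answer: Final position: (row=10, col=1)

Derivation:
Start: (row=11, col=1)
  R (right): blocked, stay at (row=11, col=1)
  U (up): (row=11, col=1) -> (row=10, col=1)
  L (left): blocked, stay at (row=10, col=1)
  D (down): (row=10, col=1) -> (row=11, col=1)
  L (left): blocked, stay at (row=11, col=1)
  U (up): (row=11, col=1) -> (row=10, col=1)
  D (down): (row=10, col=1) -> (row=11, col=1)
  R (right): blocked, stay at (row=11, col=1)
  U (up): (row=11, col=1) -> (row=10, col=1)
  U (up): blocked, stay at (row=10, col=1)
  L (left): blocked, stay at (row=10, col=1)
  U (up): blocked, stay at (row=10, col=1)
Final: (row=10, col=1)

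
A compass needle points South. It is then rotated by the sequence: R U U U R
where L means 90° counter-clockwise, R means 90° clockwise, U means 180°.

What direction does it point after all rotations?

Answer: Final heading: South

Derivation:
Start: South
  R (right (90° clockwise)) -> West
  U (U-turn (180°)) -> East
  U (U-turn (180°)) -> West
  U (U-turn (180°)) -> East
  R (right (90° clockwise)) -> South
Final: South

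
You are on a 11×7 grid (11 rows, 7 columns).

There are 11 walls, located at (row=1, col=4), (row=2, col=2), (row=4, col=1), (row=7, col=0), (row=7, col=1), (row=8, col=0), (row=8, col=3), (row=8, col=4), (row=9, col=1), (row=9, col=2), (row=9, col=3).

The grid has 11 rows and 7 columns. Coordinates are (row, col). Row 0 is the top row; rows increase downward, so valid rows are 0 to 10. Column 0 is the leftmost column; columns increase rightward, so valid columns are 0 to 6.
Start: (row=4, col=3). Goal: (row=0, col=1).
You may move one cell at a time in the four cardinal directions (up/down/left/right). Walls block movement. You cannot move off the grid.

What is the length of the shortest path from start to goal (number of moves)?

Answer: Shortest path length: 6

Derivation:
BFS from (row=4, col=3) until reaching (row=0, col=1):
  Distance 0: (row=4, col=3)
  Distance 1: (row=3, col=3), (row=4, col=2), (row=4, col=4), (row=5, col=3)
  Distance 2: (row=2, col=3), (row=3, col=2), (row=3, col=4), (row=4, col=5), (row=5, col=2), (row=5, col=4), (row=6, col=3)
  Distance 3: (row=1, col=3), (row=2, col=4), (row=3, col=1), (row=3, col=5), (row=4, col=6), (row=5, col=1), (row=5, col=5), (row=6, col=2), (row=6, col=4), (row=7, col=3)
  Distance 4: (row=0, col=3), (row=1, col=2), (row=2, col=1), (row=2, col=5), (row=3, col=0), (row=3, col=6), (row=5, col=0), (row=5, col=6), (row=6, col=1), (row=6, col=5), (row=7, col=2), (row=7, col=4)
  Distance 5: (row=0, col=2), (row=0, col=4), (row=1, col=1), (row=1, col=5), (row=2, col=0), (row=2, col=6), (row=4, col=0), (row=6, col=0), (row=6, col=6), (row=7, col=5), (row=8, col=2)
  Distance 6: (row=0, col=1), (row=0, col=5), (row=1, col=0), (row=1, col=6), (row=7, col=6), (row=8, col=1), (row=8, col=5)  <- goal reached here
One shortest path (6 moves): (row=4, col=3) -> (row=4, col=2) -> (row=3, col=2) -> (row=3, col=1) -> (row=2, col=1) -> (row=1, col=1) -> (row=0, col=1)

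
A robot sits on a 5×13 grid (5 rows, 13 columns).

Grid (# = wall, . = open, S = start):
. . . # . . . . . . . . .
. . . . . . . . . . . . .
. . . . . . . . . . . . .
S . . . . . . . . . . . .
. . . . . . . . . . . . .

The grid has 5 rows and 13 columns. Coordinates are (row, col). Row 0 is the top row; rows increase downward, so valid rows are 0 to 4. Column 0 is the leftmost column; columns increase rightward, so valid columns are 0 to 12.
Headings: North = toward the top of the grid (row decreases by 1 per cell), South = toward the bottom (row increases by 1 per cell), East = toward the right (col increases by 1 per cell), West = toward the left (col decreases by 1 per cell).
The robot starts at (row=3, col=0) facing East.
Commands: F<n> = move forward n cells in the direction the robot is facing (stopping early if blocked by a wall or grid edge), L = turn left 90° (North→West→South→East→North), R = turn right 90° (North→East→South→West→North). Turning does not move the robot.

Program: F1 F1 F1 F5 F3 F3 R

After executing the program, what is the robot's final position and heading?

Answer: Final position: (row=3, col=12), facing South

Derivation:
Start: (row=3, col=0), facing East
  F1: move forward 1, now at (row=3, col=1)
  F1: move forward 1, now at (row=3, col=2)
  F1: move forward 1, now at (row=3, col=3)
  F5: move forward 5, now at (row=3, col=8)
  F3: move forward 3, now at (row=3, col=11)
  F3: move forward 1/3 (blocked), now at (row=3, col=12)
  R: turn right, now facing South
Final: (row=3, col=12), facing South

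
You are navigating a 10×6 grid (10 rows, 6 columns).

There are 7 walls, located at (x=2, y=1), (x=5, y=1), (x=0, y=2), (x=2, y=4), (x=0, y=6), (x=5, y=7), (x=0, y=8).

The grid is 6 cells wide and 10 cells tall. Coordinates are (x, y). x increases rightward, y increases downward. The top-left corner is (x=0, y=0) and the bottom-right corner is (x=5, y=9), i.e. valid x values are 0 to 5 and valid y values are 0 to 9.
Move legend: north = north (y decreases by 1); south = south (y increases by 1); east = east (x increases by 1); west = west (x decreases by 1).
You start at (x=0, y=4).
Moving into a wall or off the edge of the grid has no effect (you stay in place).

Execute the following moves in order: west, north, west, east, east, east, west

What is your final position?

Answer: Final position: (x=2, y=3)

Derivation:
Start: (x=0, y=4)
  west (west): blocked, stay at (x=0, y=4)
  north (north): (x=0, y=4) -> (x=0, y=3)
  west (west): blocked, stay at (x=0, y=3)
  east (east): (x=0, y=3) -> (x=1, y=3)
  east (east): (x=1, y=3) -> (x=2, y=3)
  east (east): (x=2, y=3) -> (x=3, y=3)
  west (west): (x=3, y=3) -> (x=2, y=3)
Final: (x=2, y=3)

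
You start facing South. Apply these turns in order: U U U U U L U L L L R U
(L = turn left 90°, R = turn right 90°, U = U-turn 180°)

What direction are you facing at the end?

Answer: Final heading: East

Derivation:
Start: South
  U (U-turn (180°)) -> North
  U (U-turn (180°)) -> South
  U (U-turn (180°)) -> North
  U (U-turn (180°)) -> South
  U (U-turn (180°)) -> North
  L (left (90° counter-clockwise)) -> West
  U (U-turn (180°)) -> East
  L (left (90° counter-clockwise)) -> North
  L (left (90° counter-clockwise)) -> West
  L (left (90° counter-clockwise)) -> South
  R (right (90° clockwise)) -> West
  U (U-turn (180°)) -> East
Final: East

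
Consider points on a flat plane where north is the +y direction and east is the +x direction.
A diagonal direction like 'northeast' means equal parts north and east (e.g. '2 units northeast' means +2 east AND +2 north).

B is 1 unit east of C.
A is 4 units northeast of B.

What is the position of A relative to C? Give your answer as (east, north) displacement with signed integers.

Answer: A is at (east=5, north=4) relative to C.

Derivation:
Place C at the origin (east=0, north=0).
  B is 1 unit east of C: delta (east=+1, north=+0); B at (east=1, north=0).
  A is 4 units northeast of B: delta (east=+4, north=+4); A at (east=5, north=4).
Therefore A relative to C: (east=5, north=4).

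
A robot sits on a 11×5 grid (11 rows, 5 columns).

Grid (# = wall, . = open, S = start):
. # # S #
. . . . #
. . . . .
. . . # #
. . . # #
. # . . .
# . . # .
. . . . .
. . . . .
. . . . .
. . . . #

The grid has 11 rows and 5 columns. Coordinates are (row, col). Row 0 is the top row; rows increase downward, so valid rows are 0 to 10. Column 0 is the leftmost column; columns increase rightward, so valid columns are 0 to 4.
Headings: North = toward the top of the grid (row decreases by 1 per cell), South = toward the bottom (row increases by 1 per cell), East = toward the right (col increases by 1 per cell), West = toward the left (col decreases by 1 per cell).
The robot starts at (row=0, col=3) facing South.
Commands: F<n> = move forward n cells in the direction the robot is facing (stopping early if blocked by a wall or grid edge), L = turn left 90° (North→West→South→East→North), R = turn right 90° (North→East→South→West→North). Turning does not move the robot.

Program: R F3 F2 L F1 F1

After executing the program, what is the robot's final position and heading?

Start: (row=0, col=3), facing South
  R: turn right, now facing West
  F3: move forward 0/3 (blocked), now at (row=0, col=3)
  F2: move forward 0/2 (blocked), now at (row=0, col=3)
  L: turn left, now facing South
  F1: move forward 1, now at (row=1, col=3)
  F1: move forward 1, now at (row=2, col=3)
Final: (row=2, col=3), facing South

Answer: Final position: (row=2, col=3), facing South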